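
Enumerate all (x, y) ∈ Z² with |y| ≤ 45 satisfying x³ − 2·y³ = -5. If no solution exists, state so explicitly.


The equation is x³ - 2y³ = -5. For fixed y, x³ = 2·y³ − 5, so a solution requires the RHS to be a perfect cube.
Strategy: iterate y from -45 to 45, compute RHS = 2·y³ − 5, and check whether it is a (positive or negative) perfect cube.
Check small values of y:
  y = 0: RHS = -5 is not a perfect cube.
  y = 1: RHS = -3 is not a perfect cube.
  y = -1: RHS = -7 is not a perfect cube.
  y = 2: RHS = 11 is not a perfect cube.
  y = -2: RHS = -21 is not a perfect cube.
  y = 3: RHS = 49 is not a perfect cube.
  y = -3: RHS = -59 is not a perfect cube.
Continuing the search up to |y| = 45 finds no solutions either.
No (x, y) in the scanned range satisfies the equation.

No integer solutions with |y| ≤ 45.


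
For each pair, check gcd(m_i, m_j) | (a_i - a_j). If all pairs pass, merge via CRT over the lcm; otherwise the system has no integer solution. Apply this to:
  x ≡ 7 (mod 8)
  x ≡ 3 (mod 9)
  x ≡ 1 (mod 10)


Moduli 8, 9, 10 are not pairwise coprime, so CRT works modulo lcm(m_i) when all pairwise compatibility conditions hold.
Pairwise compatibility: gcd(m_i, m_j) must divide a_i - a_j for every pair.
Merge one congruence at a time:
  Start: x ≡ 7 (mod 8).
  Combine with x ≡ 3 (mod 9): gcd(8, 9) = 1; 3 - 7 = -4, which IS divisible by 1, so compatible.
    Write x = 7 + 8·t and substitute into x ≡ 3 (mod 9): 8·t ≡ 3 − 7 = -4 (mod 9).
    Reduce coefficients mod 9: 8·t ≡ 5 (mod 9).
    The inverse of 8 mod 9 is 8 (since 8·8 = 64 = 7·9 + 1), so t ≡ 8·5 = 40 ≡ 4 (mod 9).
    Then x = 7 + 8·4 = 39, valid modulo lcm(8, 9) = 72: x ≡ 39 (mod 72).
  Combine with x ≡ 1 (mod 10): gcd(72, 10) = 2; 1 - 39 = -38, which IS divisible by 2, so compatible.
    Write x = 39 + 72·t and substitute into x ≡ 1 (mod 10): 72·t ≡ 1 − 39 = -38 (mod 10).
    Divide the congruence (and modulus) by g = 2: 36·t ≡ -19 (mod 5).
    Reduce coefficients mod 5: 1·t ≡ 1 (mod 5).
    So t ≡ 1 (mod 5).
    Then x = 39 + 72·1 = 111, valid modulo lcm(72, 10) = 360: x ≡ 111 (mod 360).
Verify: 111 mod 8 = 7, 111 mod 9 = 3, 111 mod 10 = 1.

x ≡ 111 (mod 360).


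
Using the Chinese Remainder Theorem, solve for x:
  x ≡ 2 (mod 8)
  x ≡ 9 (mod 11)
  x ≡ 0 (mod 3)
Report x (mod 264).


Moduli 8, 11, 3 are pairwise coprime; by CRT there is a unique solution modulo M = 8 · 11 · 3 = 264.
Solve pairwise, accumulating the modulus:
  Start with x ≡ 2 (mod 8).
  Combine with x ≡ 9 (mod 11): since gcd(8, 11) = 1, we get a unique residue mod 88.
    Write x = 2 + 8·t and substitute into x ≡ 9 (mod 11): 8·t ≡ 9 − 2 = 7 (mod 11).
    The inverse of 8 mod 11 is 7 (since 8·7 = 56 = 5·11 + 1), so t ≡ 7·7 = 49 ≡ 5 (mod 11).
    Then x = 2 + 8·5 = 42, valid modulo lcm(8, 11) = 88: x ≡ 42 (mod 88).
  Combine with x ≡ 0 (mod 3): since gcd(88, 3) = 1, we get a unique residue mod 264.
    Write x = 42 + 88·t and substitute into x ≡ 0 (mod 3): 88·t ≡ 0 − 42 = -42 (mod 3).
    Reduce coefficients mod 3: 1·t ≡ 0 (mod 3).
    So t ≡ 0 (mod 3).
    Then x = 42 + 88·0 = 42, valid modulo lcm(88, 3) = 264: x ≡ 42 (mod 264).
Verify: 42 mod 8 = 2 ✓, 42 mod 11 = 9 ✓, 42 mod 3 = 0 ✓.

x ≡ 42 (mod 264).


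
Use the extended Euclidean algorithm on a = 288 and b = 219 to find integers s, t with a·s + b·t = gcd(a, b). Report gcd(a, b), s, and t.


Euclidean algorithm on (288, 219) — divide until remainder is 0:
  288 = 1 · 219 + 69
  219 = 3 · 69 + 12
  69 = 5 · 12 + 9
  12 = 1 · 9 + 3
  9 = 3 · 3 + 0
gcd(288, 219) = 3.
Track Bezout coefficients alongside the remainders: start with r₀ = 288 = a·1 + b·0 (s = 1, t = 0) and r₁ = 219 = a·0 + b·1 (s = 0, t = 1); each new remainder r_{k+1} = r_{k-1} − q_k·r_k inherits s_{k+1} = s_{k-1} − q_k·s_k, t_{k+1} = t_{k-1} − q_k·t_k, so r_k = a·s_k + b·t_k at every step:
  q = 1: r = 69, s = 1 − 1·0 = 1, t = 0 − 1·1 = -1  (check: 288·1 + 219·(-1) = 69)
  q = 3: r = 12, s = 0 − 3·1 = -3, t = 1 − 3·(-1) = 4  (check: 288·(-3) + 219·4 = 12)
  q = 5: r = 9, s = 1 − 5·(-3) = 16, t = -1 − 5·4 = -21  (check: 288·16 + 219·(-21) = 9)
  q = 1: r = 3, s = -3 − 1·16 = -19, t = 4 − 1·(-21) = 25  (check: 288·(-19) + 219·25 = 3)
The row with r = 3 (the gcd) gives the Bezout coefficients s = -19, t = 25.
Result: 288 · (-19) + 219 · (25) = 3.

gcd(288, 219) = 3; s = -19, t = 25 (check: 288·(-19) + 219·25 = 3).


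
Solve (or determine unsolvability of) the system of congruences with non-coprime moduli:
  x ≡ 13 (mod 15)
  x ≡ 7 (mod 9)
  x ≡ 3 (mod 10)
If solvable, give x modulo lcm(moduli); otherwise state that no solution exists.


Moduli 15, 9, 10 are not pairwise coprime, so CRT works modulo lcm(m_i) when all pairwise compatibility conditions hold.
Pairwise compatibility: gcd(m_i, m_j) must divide a_i - a_j for every pair.
Merge one congruence at a time:
  Start: x ≡ 13 (mod 15).
  Combine with x ≡ 7 (mod 9): gcd(15, 9) = 3; 7 - 13 = -6, which IS divisible by 3, so compatible.
    Write x = 13 + 15·t and substitute into x ≡ 7 (mod 9): 15·t ≡ 7 − 13 = -6 (mod 9).
    Divide the congruence (and modulus) by g = 3: 5·t ≡ -2 (mod 3).
    Reduce coefficients mod 3: 2·t ≡ 1 (mod 3).
    The inverse of 2 mod 3 is 2 (since 2·2 = 4 = 1·3 + 1), so t ≡ 2·1 = 2 ≡ 2 (mod 3).
    Then x = 13 + 15·2 = 43, valid modulo lcm(15, 9) = 45: x ≡ 43 (mod 45).
  Combine with x ≡ 3 (mod 10): gcd(45, 10) = 5; 3 - 43 = -40, which IS divisible by 5, so compatible.
    Write x = 43 + 45·t and substitute into x ≡ 3 (mod 10): 45·t ≡ 3 − 43 = -40 (mod 10).
    Divide the congruence (and modulus) by g = 5: 9·t ≡ -8 (mod 2).
    Reduce coefficients mod 2: 1·t ≡ 0 (mod 2).
    So t ≡ 0 (mod 2).
    Then x = 43 + 45·0 = 43, valid modulo lcm(45, 10) = 90: x ≡ 43 (mod 90).
Verify: 43 mod 15 = 13, 43 mod 9 = 7, 43 mod 10 = 3.

x ≡ 43 (mod 90).


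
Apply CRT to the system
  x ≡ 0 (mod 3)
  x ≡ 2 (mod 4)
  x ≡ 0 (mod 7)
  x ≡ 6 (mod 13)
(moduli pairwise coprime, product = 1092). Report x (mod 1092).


Product of moduli M = 3 · 4 · 7 · 13 = 1092.
Merge one congruence at a time:
  Start: x ≡ 0 (mod 3).
  Combine with x ≡ 2 (mod 4); new modulus lcm = 12.
    Write x = 0 + 3·t and substitute into x ≡ 2 (mod 4): 3·t ≡ 2 − 0 = 2 (mod 4).
    The inverse of 3 mod 4 is 3 (since 3·3 = 9 = 2·4 + 1), so t ≡ 3·2 = 6 ≡ 2 (mod 4).
    Then x = 0 + 3·2 = 6, valid modulo lcm(3, 4) = 12: x ≡ 6 (mod 12).
  Combine with x ≡ 0 (mod 7); new modulus lcm = 84.
    Write x = 6 + 12·t and substitute into x ≡ 0 (mod 7): 12·t ≡ 0 − 6 = -6 (mod 7).
    Reduce coefficients mod 7: 5·t ≡ 1 (mod 7).
    The inverse of 5 mod 7 is 3 (since 5·3 = 15 = 2·7 + 1), so t ≡ 3·1 = 3 ≡ 3 (mod 7).
    Then x = 6 + 12·3 = 42, valid modulo lcm(12, 7) = 84: x ≡ 42 (mod 84).
  Combine with x ≡ 6 (mod 13); new modulus lcm = 1092.
    Write x = 42 + 84·t and substitute into x ≡ 6 (mod 13): 84·t ≡ 6 − 42 = -36 (mod 13).
    Reduce coefficients mod 13: 6·t ≡ 3 (mod 13).
    The inverse of 6 mod 13 is 11 (since 6·11 = 66 = 5·13 + 1), so t ≡ 11·3 = 33 ≡ 7 (mod 13).
    Then x = 42 + 84·7 = 630, valid modulo lcm(84, 13) = 1092: x ≡ 630 (mod 1092).
Verify against each original: 630 mod 3 = 0, 630 mod 4 = 2, 630 mod 7 = 0, 630 mod 13 = 6.

x ≡ 630 (mod 1092).


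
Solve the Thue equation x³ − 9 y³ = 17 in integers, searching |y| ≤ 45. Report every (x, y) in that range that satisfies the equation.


The equation is x³ - 9y³ = 17. For fixed y, x³ = 9·y³ + 17, so a solution requires the RHS to be a perfect cube.
Strategy: iterate y from -45 to 45, compute RHS = 9·y³ + 17, and check whether it is a (positive or negative) perfect cube.
Check small values of y:
  y = 0: RHS = 17 is not a perfect cube.
  y = 1: RHS = 26 is not a perfect cube.
  y = -1: RHS = 8 = (2)³ ⇒ x = 2 works.
  y = 2: RHS = 89 is not a perfect cube.
  y = -2: RHS = -55 is not a perfect cube.
  y = 3: RHS = 260 is not a perfect cube.
  y = -3: RHS = -226 is not a perfect cube.
Continuing, at y = -25: RHS = -140608 = (-52)³ ⇒ x = -52 works.
Searching the remaining y in |y| ≤ 45 finds no further solutions.
Collected solutions: (2, -1), (-52, -25).

Solutions (with |y| ≤ 45): (2, -1), (-52, -25).


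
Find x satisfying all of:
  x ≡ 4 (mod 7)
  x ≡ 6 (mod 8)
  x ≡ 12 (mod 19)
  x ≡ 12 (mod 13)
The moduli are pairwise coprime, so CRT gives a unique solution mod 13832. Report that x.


Product of moduli M = 7 · 8 · 19 · 13 = 13832.
Merge one congruence at a time:
  Start: x ≡ 4 (mod 7).
  Combine with x ≡ 6 (mod 8); new modulus lcm = 56.
    Write x = 4 + 7·t and substitute into x ≡ 6 (mod 8): 7·t ≡ 6 − 4 = 2 (mod 8).
    The inverse of 7 mod 8 is 7 (since 7·7 = 49 = 6·8 + 1), so t ≡ 7·2 = 14 ≡ 6 (mod 8).
    Then x = 4 + 7·6 = 46, valid modulo lcm(7, 8) = 56: x ≡ 46 (mod 56).
  Combine with x ≡ 12 (mod 19); new modulus lcm = 1064.
    Write x = 46 + 56·t and substitute into x ≡ 12 (mod 19): 56·t ≡ 12 − 46 = -34 (mod 19).
    Reduce coefficients mod 19: 18·t ≡ 4 (mod 19).
    The inverse of 18 mod 19 is 18 (since 18·18 = 324 = 17·19 + 1), so t ≡ 18·4 = 72 ≡ 15 (mod 19).
    Then x = 46 + 56·15 = 886, valid modulo lcm(56, 19) = 1064: x ≡ 886 (mod 1064).
  Combine with x ≡ 12 (mod 13); new modulus lcm = 13832.
    Write x = 886 + 1064·t and substitute into x ≡ 12 (mod 13): 1064·t ≡ 12 − 886 = -874 (mod 13).
    Reduce coefficients mod 13: 11·t ≡ 10 (mod 13).
    The inverse of 11 mod 13 is 6 (since 11·6 = 66 = 5·13 + 1), so t ≡ 6·10 = 60 ≡ 8 (mod 13).
    Then x = 886 + 1064·8 = 9398, valid modulo lcm(1064, 13) = 13832: x ≡ 9398 (mod 13832).
Verify against each original: 9398 mod 7 = 4, 9398 mod 8 = 6, 9398 mod 19 = 12, 9398 mod 13 = 12.

x ≡ 9398 (mod 13832).


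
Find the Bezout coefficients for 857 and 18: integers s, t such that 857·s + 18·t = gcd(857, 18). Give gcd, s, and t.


Euclidean algorithm on (857, 18) — divide until remainder is 0:
  857 = 47 · 18 + 11
  18 = 1 · 11 + 7
  11 = 1 · 7 + 4
  7 = 1 · 4 + 3
  4 = 1 · 3 + 1
  3 = 3 · 1 + 0
gcd(857, 18) = 1.
Track Bezout coefficients alongside the remainders: start with r₀ = 857 = a·1 + b·0 (s = 1, t = 0) and r₁ = 18 = a·0 + b·1 (s = 0, t = 1); each new remainder r_{k+1} = r_{k-1} − q_k·r_k inherits s_{k+1} = s_{k-1} − q_k·s_k, t_{k+1} = t_{k-1} − q_k·t_k, so r_k = a·s_k + b·t_k at every step:
  q = 47: r = 11, s = 1 − 47·0 = 1, t = 0 − 47·1 = -47  (check: 857·1 + 18·(-47) = 11)
  q = 1: r = 7, s = 0 − 1·1 = -1, t = 1 − 1·(-47) = 48  (check: 857·(-1) + 18·48 = 7)
  q = 1: r = 4, s = 1 − 1·(-1) = 2, t = -47 − 1·48 = -95  (check: 857·2 + 18·(-95) = 4)
  q = 1: r = 3, s = -1 − 1·2 = -3, t = 48 − 1·(-95) = 143  (check: 857·(-3) + 18·143 = 3)
  q = 1: r = 1, s = 2 − 1·(-3) = 5, t = -95 − 1·143 = -238  (check: 857·5 + 18·(-238) = 1)
The row with r = 1 (the gcd) gives the Bezout coefficients s = 5, t = -238.
Result: 857 · (5) + 18 · (-238) = 1.

gcd(857, 18) = 1; s = 5, t = -238 (check: 857·5 + 18·(-238) = 1).


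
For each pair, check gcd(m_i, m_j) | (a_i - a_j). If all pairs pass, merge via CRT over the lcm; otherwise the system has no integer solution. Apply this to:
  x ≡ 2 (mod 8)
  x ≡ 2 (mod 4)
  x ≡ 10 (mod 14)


Moduli 8, 4, 14 are not pairwise coprime, so CRT works modulo lcm(m_i) when all pairwise compatibility conditions hold.
Pairwise compatibility: gcd(m_i, m_j) must divide a_i - a_j for every pair.
Merge one congruence at a time:
  Start: x ≡ 2 (mod 8).
  Combine with x ≡ 2 (mod 4): gcd(8, 4) = 4; 2 - 2 = 0, which IS divisible by 4, so compatible.
    Write x = 2 + 8·t and substitute into x ≡ 2 (mod 4): 8·t ≡ 2 − 2 = 0 (mod 4).
    Divide the congruence (and modulus) by g = 4: 2·t ≡ 0 (mod 1).
    Modulo 1 every t works; take t = 0.
    Then x = 2 + 8·0 = 2, valid modulo lcm(8, 4) = 8: x ≡ 2 (mod 8).
  Combine with x ≡ 10 (mod 14): gcd(8, 14) = 2; 10 - 2 = 8, which IS divisible by 2, so compatible.
    Write x = 2 + 8·t and substitute into x ≡ 10 (mod 14): 8·t ≡ 10 − 2 = 8 (mod 14).
    Divide the congruence (and modulus) by g = 2: 4·t ≡ 4 (mod 7).
    The inverse of 4 mod 7 is 2 (since 4·2 = 8 = 1·7 + 1), so t ≡ 2·4 = 8 ≡ 1 (mod 7).
    Then x = 2 + 8·1 = 10, valid modulo lcm(8, 14) = 56: x ≡ 10 (mod 56).
Verify: 10 mod 8 = 2, 10 mod 4 = 2, 10 mod 14 = 10.

x ≡ 10 (mod 56).


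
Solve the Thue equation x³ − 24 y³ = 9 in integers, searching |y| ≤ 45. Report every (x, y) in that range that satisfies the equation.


The equation is x³ - 24y³ = 9. For fixed y, x³ = 24·y³ + 9, so a solution requires the RHS to be a perfect cube.
Strategy: iterate y from -45 to 45, compute RHS = 24·y³ + 9, and check whether it is a (positive or negative) perfect cube.
Check small values of y:
  y = 0: RHS = 9 is not a perfect cube.
  y = 1: RHS = 33 is not a perfect cube.
  y = -1: RHS = -15 is not a perfect cube.
  y = 2: RHS = 201 is not a perfect cube.
  y = -2: RHS = -183 is not a perfect cube.
  y = 3: RHS = 657 is not a perfect cube.
  y = -3: RHS = -639 is not a perfect cube.
Continuing the search up to |y| = 45 finds no solutions either.
No (x, y) in the scanned range satisfies the equation.

No integer solutions with |y| ≤ 45.


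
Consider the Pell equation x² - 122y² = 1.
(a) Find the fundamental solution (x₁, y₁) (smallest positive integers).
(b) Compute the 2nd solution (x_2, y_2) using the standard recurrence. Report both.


Step 1: Find the fundamental solution (x₁, y₁) of x² - 122y² = 1.
  Expand √122 as a continued fraction. a₀ = ⌊√122⌋ = 11; iterate m_{k+1} = d_k·a_k − m_k, d_{k+1} = (122 − m_{k+1}²)/d_k, a_{k+1} = ⌊(a₀ + m_{k+1})/d_{k+1}⌋ (starting m₀ = 0, d₀ = 1), with convergents p_k = a_k·p_{k-1} + p_{k-2}, q_k = a_k·q_{k-1} + q_{k-2} (p₋₁ = 1, q₋₁ = 0):
  k = 0: a₀ = 11; p₀/q₀ = 11/1; p₀² − 122·q₀² = 121 − 122 = -1.
  k = 1: m = 11, d = 1, a = ⌊(11 + 11)/1⌋ = 22; p/q = (22·11 + 1)/(22·1 + 0) = 243/22; p² − 122·q² = 59049 − 59048 = 1.
  The first convergent with p² − 122·q² = 1 gives the fundamental solution (x₁, y₁) = (243, 22).
Step 2: Apply the recurrence (x_{n+1}, y_{n+1}) = (x₁x_n + 122y₁y_n, x₁y_n + y₁x_n) repeatedly.
  From (x_1, y_1) = (243, 22): x_2 = 243·243 + 122·22·22 = 118097; y_2 = 243·22 + 22·243 = 10692.
Step 3: Verify x_2² - 122·y_2² = 13946901409 - 13946901408 = 1 (should be 1). ✓

(x_1, y_1) = (243, 22); (x_2, y_2) = (118097, 10692).


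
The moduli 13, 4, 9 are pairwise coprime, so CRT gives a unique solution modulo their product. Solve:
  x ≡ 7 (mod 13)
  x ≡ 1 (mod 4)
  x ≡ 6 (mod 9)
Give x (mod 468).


Moduli 13, 4, 9 are pairwise coprime; by CRT there is a unique solution modulo M = 13 · 4 · 9 = 468.
Solve pairwise, accumulating the modulus:
  Start with x ≡ 7 (mod 13).
  Combine with x ≡ 1 (mod 4): since gcd(13, 4) = 1, we get a unique residue mod 52.
    Write x = 7 + 13·t and substitute into x ≡ 1 (mod 4): 13·t ≡ 1 − 7 = -6 (mod 4).
    Reduce coefficients mod 4: 1·t ≡ 2 (mod 4).
    So t ≡ 2 (mod 4).
    Then x = 7 + 13·2 = 33, valid modulo lcm(13, 4) = 52: x ≡ 33 (mod 52).
  Combine with x ≡ 6 (mod 9): since gcd(52, 9) = 1, we get a unique residue mod 468.
    Write x = 33 + 52·t and substitute into x ≡ 6 (mod 9): 52·t ≡ 6 − 33 = -27 (mod 9).
    Reduce coefficients mod 9: 7·t ≡ 0 (mod 9).
    The inverse of 7 mod 9 is 4 (since 7·4 = 28 = 3·9 + 1), so t ≡ 4·0 = 0 ≡ 0 (mod 9).
    Then x = 33 + 52·0 = 33, valid modulo lcm(52, 9) = 468: x ≡ 33 (mod 468).
Verify: 33 mod 13 = 7 ✓, 33 mod 4 = 1 ✓, 33 mod 9 = 6 ✓.

x ≡ 33 (mod 468).


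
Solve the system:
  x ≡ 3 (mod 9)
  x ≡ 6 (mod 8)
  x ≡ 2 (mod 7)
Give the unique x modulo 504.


Moduli 9, 8, 7 are pairwise coprime; by CRT there is a unique solution modulo M = 9 · 8 · 7 = 504.
Solve pairwise, accumulating the modulus:
  Start with x ≡ 3 (mod 9).
  Combine with x ≡ 6 (mod 8): since gcd(9, 8) = 1, we get a unique residue mod 72.
    Write x = 3 + 9·t and substitute into x ≡ 6 (mod 8): 9·t ≡ 6 − 3 = 3 (mod 8).
    Reduce coefficients mod 8: 1·t ≡ 3 (mod 8).
    So t ≡ 3 (mod 8).
    Then x = 3 + 9·3 = 30, valid modulo lcm(9, 8) = 72: x ≡ 30 (mod 72).
  Combine with x ≡ 2 (mod 7): since gcd(72, 7) = 1, we get a unique residue mod 504.
    Write x = 30 + 72·t and substitute into x ≡ 2 (mod 7): 72·t ≡ 2 − 30 = -28 (mod 7).
    Reduce coefficients mod 7: 2·t ≡ 0 (mod 7).
    The inverse of 2 mod 7 is 4 (since 2·4 = 8 = 1·7 + 1), so t ≡ 4·0 = 0 ≡ 0 (mod 7).
    Then x = 30 + 72·0 = 30, valid modulo lcm(72, 7) = 504: x ≡ 30 (mod 504).
Verify: 30 mod 9 = 3 ✓, 30 mod 8 = 6 ✓, 30 mod 7 = 2 ✓.

x ≡ 30 (mod 504).


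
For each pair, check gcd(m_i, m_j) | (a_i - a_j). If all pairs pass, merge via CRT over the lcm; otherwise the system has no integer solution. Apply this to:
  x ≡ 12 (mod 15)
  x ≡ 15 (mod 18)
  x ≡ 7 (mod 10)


Moduli 15, 18, 10 are not pairwise coprime, so CRT works modulo lcm(m_i) when all pairwise compatibility conditions hold.
Pairwise compatibility: gcd(m_i, m_j) must divide a_i - a_j for every pair.
Merge one congruence at a time:
  Start: x ≡ 12 (mod 15).
  Combine with x ≡ 15 (mod 18): gcd(15, 18) = 3; 15 - 12 = 3, which IS divisible by 3, so compatible.
    Write x = 12 + 15·t and substitute into x ≡ 15 (mod 18): 15·t ≡ 15 − 12 = 3 (mod 18).
    Divide the congruence (and modulus) by g = 3: 5·t ≡ 1 (mod 6).
    The inverse of 5 mod 6 is 5 (since 5·5 = 25 = 4·6 + 1), so t ≡ 5·1 = 5 ≡ 5 (mod 6).
    Then x = 12 + 15·5 = 87, valid modulo lcm(15, 18) = 90: x ≡ 87 (mod 90).
  Combine with x ≡ 7 (mod 10): gcd(90, 10) = 10; 7 - 87 = -80, which IS divisible by 10, so compatible.
    Write x = 87 + 90·t and substitute into x ≡ 7 (mod 10): 90·t ≡ 7 − 87 = -80 (mod 10).
    Divide the congruence (and modulus) by g = 10: 9·t ≡ -8 (mod 1).
    Modulo 1 every t works; take t = 0.
    Then x = 87 + 90·0 = 87, valid modulo lcm(90, 10) = 90: x ≡ 87 (mod 90).
Verify: 87 mod 15 = 12, 87 mod 18 = 15, 87 mod 10 = 7.

x ≡ 87 (mod 90).


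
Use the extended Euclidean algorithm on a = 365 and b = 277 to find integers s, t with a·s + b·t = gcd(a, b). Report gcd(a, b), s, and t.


Euclidean algorithm on (365, 277) — divide until remainder is 0:
  365 = 1 · 277 + 88
  277 = 3 · 88 + 13
  88 = 6 · 13 + 10
  13 = 1 · 10 + 3
  10 = 3 · 3 + 1
  3 = 3 · 1 + 0
gcd(365, 277) = 1.
Track Bezout coefficients alongside the remainders: start with r₀ = 365 = a·1 + b·0 (s = 1, t = 0) and r₁ = 277 = a·0 + b·1 (s = 0, t = 1); each new remainder r_{k+1} = r_{k-1} − q_k·r_k inherits s_{k+1} = s_{k-1} − q_k·s_k, t_{k+1} = t_{k-1} − q_k·t_k, so r_k = a·s_k + b·t_k at every step:
  q = 1: r = 88, s = 1 − 1·0 = 1, t = 0 − 1·1 = -1  (check: 365·1 + 277·(-1) = 88)
  q = 3: r = 13, s = 0 − 3·1 = -3, t = 1 − 3·(-1) = 4  (check: 365·(-3) + 277·4 = 13)
  q = 6: r = 10, s = 1 − 6·(-3) = 19, t = -1 − 6·4 = -25  (check: 365·19 + 277·(-25) = 10)
  q = 1: r = 3, s = -3 − 1·19 = -22, t = 4 − 1·(-25) = 29  (check: 365·(-22) + 277·29 = 3)
  q = 3: r = 1, s = 19 − 3·(-22) = 85, t = -25 − 3·29 = -112  (check: 365·85 + 277·(-112) = 1)
The row with r = 1 (the gcd) gives the Bezout coefficients s = 85, t = -112.
Result: 365 · (85) + 277 · (-112) = 1.

gcd(365, 277) = 1; s = 85, t = -112 (check: 365·85 + 277·(-112) = 1).


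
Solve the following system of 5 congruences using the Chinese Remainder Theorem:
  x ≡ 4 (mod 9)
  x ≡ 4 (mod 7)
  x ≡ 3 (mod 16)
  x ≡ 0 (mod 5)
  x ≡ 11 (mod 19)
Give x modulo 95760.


Product of moduli M = 9 · 7 · 16 · 5 · 19 = 95760.
Merge one congruence at a time:
  Start: x ≡ 4 (mod 9).
  Combine with x ≡ 4 (mod 7); new modulus lcm = 63.
    Write x = 4 + 9·t and substitute into x ≡ 4 (mod 7): 9·t ≡ 4 − 4 = 0 (mod 7).
    Reduce coefficients mod 7: 2·t ≡ 0 (mod 7).
    The inverse of 2 mod 7 is 4 (since 2·4 = 8 = 1·7 + 1), so t ≡ 4·0 = 0 ≡ 0 (mod 7).
    Then x = 4 + 9·0 = 4, valid modulo lcm(9, 7) = 63: x ≡ 4 (mod 63).
  Combine with x ≡ 3 (mod 16); new modulus lcm = 1008.
    Write x = 4 + 63·t and substitute into x ≡ 3 (mod 16): 63·t ≡ 3 − 4 = -1 (mod 16).
    Reduce coefficients mod 16: 15·t ≡ 15 (mod 16).
    The inverse of 15 mod 16 is 15 (since 15·15 = 225 = 14·16 + 1), so t ≡ 15·15 = 225 ≡ 1 (mod 16).
    Then x = 4 + 63·1 = 67, valid modulo lcm(63, 16) = 1008: x ≡ 67 (mod 1008).
  Combine with x ≡ 0 (mod 5); new modulus lcm = 5040.
    Write x = 67 + 1008·t and substitute into x ≡ 0 (mod 5): 1008·t ≡ 0 − 67 = -67 (mod 5).
    Reduce coefficients mod 5: 3·t ≡ 3 (mod 5).
    The inverse of 3 mod 5 is 2 (since 3·2 = 6 = 1·5 + 1), so t ≡ 2·3 = 6 ≡ 1 (mod 5).
    Then x = 67 + 1008·1 = 1075, valid modulo lcm(1008, 5) = 5040: x ≡ 1075 (mod 5040).
  Combine with x ≡ 11 (mod 19); new modulus lcm = 95760.
    Write x = 1075 + 5040·t and substitute into x ≡ 11 (mod 19): 5040·t ≡ 11 − 1075 = -1064 (mod 19).
    Reduce coefficients mod 19: 5·t ≡ 0 (mod 19).
    The inverse of 5 mod 19 is 4 (since 5·4 = 20 = 1·19 + 1), so t ≡ 4·0 = 0 ≡ 0 (mod 19).
    Then x = 1075 + 5040·0 = 1075, valid modulo lcm(5040, 19) = 95760: x ≡ 1075 (mod 95760).
Verify against each original: 1075 mod 9 = 4, 1075 mod 7 = 4, 1075 mod 16 = 3, 1075 mod 5 = 0, 1075 mod 19 = 11.

x ≡ 1075 (mod 95760).


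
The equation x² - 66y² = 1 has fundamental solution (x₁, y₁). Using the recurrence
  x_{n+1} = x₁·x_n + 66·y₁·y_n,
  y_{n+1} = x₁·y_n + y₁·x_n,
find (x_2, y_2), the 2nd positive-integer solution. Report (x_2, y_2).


Step 1: Find the fundamental solution (x₁, y₁) of x² - 66y² = 1.
  Expand √66 as a continued fraction. a₀ = ⌊√66⌋ = 8; iterate m_{k+1} = d_k·a_k − m_k, d_{k+1} = (66 − m_{k+1}²)/d_k, a_{k+1} = ⌊(a₀ + m_{k+1})/d_{k+1}⌋ (starting m₀ = 0, d₀ = 1), with convergents p_k = a_k·p_{k-1} + p_{k-2}, q_k = a_k·q_{k-1} + q_{k-2} (p₋₁ = 1, q₋₁ = 0):
  k = 0: a₀ = 8; p₀/q₀ = 8/1; p₀² − 66·q₀² = 64 − 66 = -2.
  k = 1: m = 8, d = 2, a = ⌊(8 + 8)/2⌋ = 8; p/q = (8·8 + 1)/(8·1 + 0) = 65/8; p² − 66·q² = 4225 − 4224 = 1.
  The first convergent with p² − 66·q² = 1 gives the fundamental solution (x₁, y₁) = (65, 8).
Step 2: Apply the recurrence (x_{n+1}, y_{n+1}) = (x₁x_n + 66y₁y_n, x₁y_n + y₁x_n) repeatedly.
  From (x_1, y_1) = (65, 8): x_2 = 65·65 + 66·8·8 = 8449; y_2 = 65·8 + 8·65 = 1040.
Step 3: Verify x_2² - 66·y_2² = 71385601 - 71385600 = 1 (should be 1). ✓

(x_1, y_1) = (65, 8); (x_2, y_2) = (8449, 1040).


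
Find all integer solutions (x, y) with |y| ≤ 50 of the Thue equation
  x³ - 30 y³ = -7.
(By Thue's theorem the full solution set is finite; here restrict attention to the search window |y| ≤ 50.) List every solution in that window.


The equation is x³ - 30y³ = -7. For fixed y, x³ = 30·y³ − 7, so a solution requires the RHS to be a perfect cube.
Strategy: iterate y from -50 to 50, compute RHS = 30·y³ − 7, and check whether it is a (positive or negative) perfect cube.
Check small values of y:
  y = 0: RHS = -7 is not a perfect cube.
  y = 1: RHS = 23 is not a perfect cube.
  y = -1: RHS = -37 is not a perfect cube.
  y = 2: RHS = 233 is not a perfect cube.
  y = -2: RHS = -247 is not a perfect cube.
  y = 3: RHS = 803 is not a perfect cube.
  y = -3: RHS = -817 is not a perfect cube.
Continuing the search up to |y| = 50 finds no solutions either.
No (x, y) in the scanned range satisfies the equation.

No integer solutions with |y| ≤ 50.


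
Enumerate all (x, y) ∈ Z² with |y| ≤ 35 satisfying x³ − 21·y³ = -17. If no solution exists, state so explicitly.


The equation is x³ - 21y³ = -17. For fixed y, x³ = 21·y³ − 17, so a solution requires the RHS to be a perfect cube.
Strategy: iterate y from -35 to 35, compute RHS = 21·y³ − 17, and check whether it is a (positive or negative) perfect cube.
Check small values of y:
  y = 0: RHS = -17 is not a perfect cube.
  y = 1: RHS = 4 is not a perfect cube.
  y = -1: RHS = -38 is not a perfect cube.
  y = 2: RHS = 151 is not a perfect cube.
  y = -2: RHS = -185 is not a perfect cube.
  y = 3: RHS = 550 is not a perfect cube.
  y = -3: RHS = -584 is not a perfect cube.
Continuing the search up to |y| = 35 finds no solutions either.
No (x, y) in the scanned range satisfies the equation.

No integer solutions with |y| ≤ 35.


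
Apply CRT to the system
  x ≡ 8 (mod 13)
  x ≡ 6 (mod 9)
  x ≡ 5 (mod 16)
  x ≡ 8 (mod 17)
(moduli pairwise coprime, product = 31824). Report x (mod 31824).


Product of moduli M = 13 · 9 · 16 · 17 = 31824.
Merge one congruence at a time:
  Start: x ≡ 8 (mod 13).
  Combine with x ≡ 6 (mod 9); new modulus lcm = 117.
    Write x = 8 + 13·t and substitute into x ≡ 6 (mod 9): 13·t ≡ 6 − 8 = -2 (mod 9).
    Reduce coefficients mod 9: 4·t ≡ 7 (mod 9).
    The inverse of 4 mod 9 is 7 (since 4·7 = 28 = 3·9 + 1), so t ≡ 7·7 = 49 ≡ 4 (mod 9).
    Then x = 8 + 13·4 = 60, valid modulo lcm(13, 9) = 117: x ≡ 60 (mod 117).
  Combine with x ≡ 5 (mod 16); new modulus lcm = 1872.
    Write x = 60 + 117·t and substitute into x ≡ 5 (mod 16): 117·t ≡ 5 − 60 = -55 (mod 16).
    Reduce coefficients mod 16: 5·t ≡ 9 (mod 16).
    The inverse of 5 mod 16 is 13 (since 5·13 = 65 = 4·16 + 1), so t ≡ 13·9 = 117 ≡ 5 (mod 16).
    Then x = 60 + 117·5 = 645, valid modulo lcm(117, 16) = 1872: x ≡ 645 (mod 1872).
  Combine with x ≡ 8 (mod 17); new modulus lcm = 31824.
    Write x = 645 + 1872·t and substitute into x ≡ 8 (mod 17): 1872·t ≡ 8 − 645 = -637 (mod 17).
    Reduce coefficients mod 17: 2·t ≡ 9 (mod 17).
    The inverse of 2 mod 17 is 9 (since 2·9 = 18 = 1·17 + 1), so t ≡ 9·9 = 81 ≡ 13 (mod 17).
    Then x = 645 + 1872·13 = 24981, valid modulo lcm(1872, 17) = 31824: x ≡ 24981 (mod 31824).
Verify against each original: 24981 mod 13 = 8, 24981 mod 9 = 6, 24981 mod 16 = 5, 24981 mod 17 = 8.

x ≡ 24981 (mod 31824).


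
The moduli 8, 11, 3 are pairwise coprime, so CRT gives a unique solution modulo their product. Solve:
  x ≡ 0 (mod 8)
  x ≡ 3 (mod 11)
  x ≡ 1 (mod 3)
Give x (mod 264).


Moduli 8, 11, 3 are pairwise coprime; by CRT there is a unique solution modulo M = 8 · 11 · 3 = 264.
Solve pairwise, accumulating the modulus:
  Start with x ≡ 0 (mod 8).
  Combine with x ≡ 3 (mod 11): since gcd(8, 11) = 1, we get a unique residue mod 88.
    Write x = 0 + 8·t and substitute into x ≡ 3 (mod 11): 8·t ≡ 3 − 0 = 3 (mod 11).
    The inverse of 8 mod 11 is 7 (since 8·7 = 56 = 5·11 + 1), so t ≡ 7·3 = 21 ≡ 10 (mod 11).
    Then x = 0 + 8·10 = 80, valid modulo lcm(8, 11) = 88: x ≡ 80 (mod 88).
  Combine with x ≡ 1 (mod 3): since gcd(88, 3) = 1, we get a unique residue mod 264.
    Write x = 80 + 88·t and substitute into x ≡ 1 (mod 3): 88·t ≡ 1 − 80 = -79 (mod 3).
    Reduce coefficients mod 3: 1·t ≡ 2 (mod 3).
    So t ≡ 2 (mod 3).
    Then x = 80 + 88·2 = 256, valid modulo lcm(88, 3) = 264: x ≡ 256 (mod 264).
Verify: 256 mod 8 = 0 ✓, 256 mod 11 = 3 ✓, 256 mod 3 = 1 ✓.

x ≡ 256 (mod 264).


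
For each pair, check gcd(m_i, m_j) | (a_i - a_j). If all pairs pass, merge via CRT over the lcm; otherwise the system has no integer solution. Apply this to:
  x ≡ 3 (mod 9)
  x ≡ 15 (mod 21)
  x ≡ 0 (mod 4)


Moduli 9, 21, 4 are not pairwise coprime, so CRT works modulo lcm(m_i) when all pairwise compatibility conditions hold.
Pairwise compatibility: gcd(m_i, m_j) must divide a_i - a_j for every pair.
Merge one congruence at a time:
  Start: x ≡ 3 (mod 9).
  Combine with x ≡ 15 (mod 21): gcd(9, 21) = 3; 15 - 3 = 12, which IS divisible by 3, so compatible.
    Write x = 3 + 9·t and substitute into x ≡ 15 (mod 21): 9·t ≡ 15 − 3 = 12 (mod 21).
    Divide the congruence (and modulus) by g = 3: 3·t ≡ 4 (mod 7).
    The inverse of 3 mod 7 is 5 (since 3·5 = 15 = 2·7 + 1), so t ≡ 5·4 = 20 ≡ 6 (mod 7).
    Then x = 3 + 9·6 = 57, valid modulo lcm(9, 21) = 63: x ≡ 57 (mod 63).
  Combine with x ≡ 0 (mod 4): gcd(63, 4) = 1; 0 - 57 = -57, which IS divisible by 1, so compatible.
    Write x = 57 + 63·t and substitute into x ≡ 0 (mod 4): 63·t ≡ 0 − 57 = -57 (mod 4).
    Reduce coefficients mod 4: 3·t ≡ 3 (mod 4).
    The inverse of 3 mod 4 is 3 (since 3·3 = 9 = 2·4 + 1), so t ≡ 3·3 = 9 ≡ 1 (mod 4).
    Then x = 57 + 63·1 = 120, valid modulo lcm(63, 4) = 252: x ≡ 120 (mod 252).
Verify: 120 mod 9 = 3, 120 mod 21 = 15, 120 mod 4 = 0.

x ≡ 120 (mod 252).


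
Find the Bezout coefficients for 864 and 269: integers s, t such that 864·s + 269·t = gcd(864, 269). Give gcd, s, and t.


Euclidean algorithm on (864, 269) — divide until remainder is 0:
  864 = 3 · 269 + 57
  269 = 4 · 57 + 41
  57 = 1 · 41 + 16
  41 = 2 · 16 + 9
  16 = 1 · 9 + 7
  9 = 1 · 7 + 2
  7 = 3 · 2 + 1
  2 = 2 · 1 + 0
gcd(864, 269) = 1.
Track Bezout coefficients alongside the remainders: start with r₀ = 864 = a·1 + b·0 (s = 1, t = 0) and r₁ = 269 = a·0 + b·1 (s = 0, t = 1); each new remainder r_{k+1} = r_{k-1} − q_k·r_k inherits s_{k+1} = s_{k-1} − q_k·s_k, t_{k+1} = t_{k-1} − q_k·t_k, so r_k = a·s_k + b·t_k at every step:
  q = 3: r = 57, s = 1 − 3·0 = 1, t = 0 − 3·1 = -3  (check: 864·1 + 269·(-3) = 57)
  q = 4: r = 41, s = 0 − 4·1 = -4, t = 1 − 4·(-3) = 13  (check: 864·(-4) + 269·13 = 41)
  q = 1: r = 16, s = 1 − 1·(-4) = 5, t = -3 − 1·13 = -16  (check: 864·5 + 269·(-16) = 16)
  q = 2: r = 9, s = -4 − 2·5 = -14, t = 13 − 2·(-16) = 45  (check: 864·(-14) + 269·45 = 9)
  q = 1: r = 7, s = 5 − 1·(-14) = 19, t = -16 − 1·45 = -61  (check: 864·19 + 269·(-61) = 7)
  q = 1: r = 2, s = -14 − 1·19 = -33, t = 45 − 1·(-61) = 106  (check: 864·(-33) + 269·106 = 2)
  q = 3: r = 1, s = 19 − 3·(-33) = 118, t = -61 − 3·106 = -379  (check: 864·118 + 269·(-379) = 1)
The row with r = 1 (the gcd) gives the Bezout coefficients s = 118, t = -379.
Result: 864 · (118) + 269 · (-379) = 1.

gcd(864, 269) = 1; s = 118, t = -379 (check: 864·118 + 269·(-379) = 1).


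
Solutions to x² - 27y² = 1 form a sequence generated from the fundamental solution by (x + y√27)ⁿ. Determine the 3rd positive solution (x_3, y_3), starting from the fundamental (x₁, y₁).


Step 1: Find the fundamental solution (x₁, y₁) of x² - 27y² = 1.
  Expand √27 as a continued fraction. a₀ = ⌊√27⌋ = 5; iterate m_{k+1} = d_k·a_k − m_k, d_{k+1} = (27 − m_{k+1}²)/d_k, a_{k+1} = ⌊(a₀ + m_{k+1})/d_{k+1}⌋ (starting m₀ = 0, d₀ = 1), with convergents p_k = a_k·p_{k-1} + p_{k-2}, q_k = a_k·q_{k-1} + q_{k-2} (p₋₁ = 1, q₋₁ = 0):
  k = 0: a₀ = 5; p₀/q₀ = 5/1; p₀² − 27·q₀² = 25 − 27 = -2.
  k = 1: m = 5, d = 2, a = ⌊(5 + 5)/2⌋ = 5; p/q = (5·5 + 1)/(5·1 + 0) = 26/5; p² − 27·q² = 676 − 675 = 1.
  The first convergent with p² − 27·q² = 1 gives the fundamental solution (x₁, y₁) = (26, 5).
Step 2: Apply the recurrence (x_{n+1}, y_{n+1}) = (x₁x_n + 27y₁y_n, x₁y_n + y₁x_n) repeatedly.
  From (x_1, y_1) = (26, 5): x_2 = 26·26 + 27·5·5 = 1351; y_2 = 26·5 + 5·26 = 260.
  From (x_2, y_2) = (1351, 260): x_3 = 26·1351 + 27·5·260 = 70226; y_3 = 26·260 + 5·1351 = 13515.
Step 3: Verify x_3² - 27·y_3² = 4931691076 - 4931691075 = 1 (should be 1). ✓

(x_1, y_1) = (26, 5); (x_3, y_3) = (70226, 13515).


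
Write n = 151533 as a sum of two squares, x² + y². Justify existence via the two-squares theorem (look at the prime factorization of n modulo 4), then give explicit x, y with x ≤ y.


Step 1: Factor n = 151533 = 3^2 · 113 · 149.
Step 2: Check the mod-4 condition on each prime factor: 3 ≡ 3 (mod 4), exponent 2 (must be even); 113 ≡ 1 (mod 4), exponent 1; 149 ≡ 1 (mod 4), exponent 1.
All primes ≡ 3 (mod 4) appear to even exponent (or don't appear), so by the two-squares theorem n IS expressible as a sum of two squares.
Step 3: Build a representation. Group n = k² · m with k = 3 and m = 113 · 149 = 16837 (a product of primes ≡ 1 (mod 4)); a representation of m scales to one of n via (k·x)² + (k·y)² = k²(x² + y²). Each prime p ≡ 1 (mod 4) is itself a sum of two squares; find a² by testing p − a² for a perfect square:
  113: 113 − 1² = 112, 113 − 2² = 109, 113 − 3² = 104, 113 − 4² = 97, 113 − 5² = 88, 113 − 6² = 77, 113 − 7² = 64 = 8² ⇒ 113 = 7² + 8².
  149: 149 − 1² = 148, 149 − 2² = 145, 149 − 3² = 140, 149 − 4² = 133, 149 − 5² = 124, 149 − 6² = 113, 149 − 7² = 100 = 10² ⇒ 149 = 7² + 10².
  Combine using the Brahmagupta–Fibonacci identity (a² + b²)(c² + d²) = (ac − bd)² + (ad + bc)² = (ac + bd)² + (ad − bc)²:
  113 · 149 = 16837: from (7² + 8²)(7² + 10²), take (7·7 − 8·10, 7·10 + 8·7) = (49 − 80, 70 + 56) = (-31, 126); dropping signs (only squares matter) gives (31, 126); check 31² + 126² = 961 + 15876 = 16837 ✓.
  Scale by k = 3: (3·31, 3·126) = (93, 378).
Step 4: Order so x ≤ y and verify: 93² + 378² = 8649 + 142884 = 151533 = n. ✓

n = 151533 = 93² + 378² (one valid representation with x ≤ y).


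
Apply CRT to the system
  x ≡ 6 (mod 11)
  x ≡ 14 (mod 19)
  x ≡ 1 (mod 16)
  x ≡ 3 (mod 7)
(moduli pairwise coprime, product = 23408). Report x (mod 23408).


Product of moduli M = 11 · 19 · 16 · 7 = 23408.
Merge one congruence at a time:
  Start: x ≡ 6 (mod 11).
  Combine with x ≡ 14 (mod 19); new modulus lcm = 209.
    Write x = 6 + 11·t and substitute into x ≡ 14 (mod 19): 11·t ≡ 14 − 6 = 8 (mod 19).
    The inverse of 11 mod 19 is 7 (since 11·7 = 77 = 4·19 + 1), so t ≡ 7·8 = 56 ≡ 18 (mod 19).
    Then x = 6 + 11·18 = 204, valid modulo lcm(11, 19) = 209: x ≡ 204 (mod 209).
  Combine with x ≡ 1 (mod 16); new modulus lcm = 3344.
    Write x = 204 + 209·t and substitute into x ≡ 1 (mod 16): 209·t ≡ 1 − 204 = -203 (mod 16).
    Reduce coefficients mod 16: 1·t ≡ 5 (mod 16).
    So t ≡ 5 (mod 16).
    Then x = 204 + 209·5 = 1249, valid modulo lcm(209, 16) = 3344: x ≡ 1249 (mod 3344).
  Combine with x ≡ 3 (mod 7); new modulus lcm = 23408.
    Write x = 1249 + 3344·t and substitute into x ≡ 3 (mod 7): 3344·t ≡ 3 − 1249 = -1246 (mod 7).
    Reduce coefficients mod 7: 5·t ≡ 0 (mod 7).
    The inverse of 5 mod 7 is 3 (since 5·3 = 15 = 2·7 + 1), so t ≡ 3·0 = 0 ≡ 0 (mod 7).
    Then x = 1249 + 3344·0 = 1249, valid modulo lcm(3344, 7) = 23408: x ≡ 1249 (mod 23408).
Verify against each original: 1249 mod 11 = 6, 1249 mod 19 = 14, 1249 mod 16 = 1, 1249 mod 7 = 3.

x ≡ 1249 (mod 23408).


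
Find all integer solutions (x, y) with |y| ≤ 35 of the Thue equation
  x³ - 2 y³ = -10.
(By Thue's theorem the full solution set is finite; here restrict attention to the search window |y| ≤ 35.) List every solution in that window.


The equation is x³ - 2y³ = -10. For fixed y, x³ = 2·y³ − 10, so a solution requires the RHS to be a perfect cube.
Strategy: iterate y from -35 to 35, compute RHS = 2·y³ − 10, and check whether it is a (positive or negative) perfect cube.
Check small values of y:
  y = 0: RHS = -10 is not a perfect cube.
  y = 1: RHS = -8 = (-2)³ ⇒ x = -2 works.
  y = -1: RHS = -12 is not a perfect cube.
  y = 2: RHS = 6 is not a perfect cube.
  y = -2: RHS = -26 is not a perfect cube.
  y = 3: RHS = 44 is not a perfect cube.
  y = -3: RHS = -64 = (-4)³ ⇒ x = -4 works.
Continuing the search up to |y| = 35 finds no further solutions beyond those listed.
Collected solutions: (-2, 1), (-4, -3).

Solutions (with |y| ≤ 35): (-2, 1), (-4, -3).


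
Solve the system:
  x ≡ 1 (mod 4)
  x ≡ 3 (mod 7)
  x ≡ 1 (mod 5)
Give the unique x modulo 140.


Moduli 4, 7, 5 are pairwise coprime; by CRT there is a unique solution modulo M = 4 · 7 · 5 = 140.
Solve pairwise, accumulating the modulus:
  Start with x ≡ 1 (mod 4).
  Combine with x ≡ 3 (mod 7): since gcd(4, 7) = 1, we get a unique residue mod 28.
    Write x = 1 + 4·t and substitute into x ≡ 3 (mod 7): 4·t ≡ 3 − 1 = 2 (mod 7).
    The inverse of 4 mod 7 is 2 (since 4·2 = 8 = 1·7 + 1), so t ≡ 2·2 = 4 ≡ 4 (mod 7).
    Then x = 1 + 4·4 = 17, valid modulo lcm(4, 7) = 28: x ≡ 17 (mod 28).
  Combine with x ≡ 1 (mod 5): since gcd(28, 5) = 1, we get a unique residue mod 140.
    Write x = 17 + 28·t and substitute into x ≡ 1 (mod 5): 28·t ≡ 1 − 17 = -16 (mod 5).
    Reduce coefficients mod 5: 3·t ≡ 4 (mod 5).
    The inverse of 3 mod 5 is 2 (since 3·2 = 6 = 1·5 + 1), so t ≡ 2·4 = 8 ≡ 3 (mod 5).
    Then x = 17 + 28·3 = 101, valid modulo lcm(28, 5) = 140: x ≡ 101 (mod 140).
Verify: 101 mod 4 = 1 ✓, 101 mod 7 = 3 ✓, 101 mod 5 = 1 ✓.

x ≡ 101 (mod 140).


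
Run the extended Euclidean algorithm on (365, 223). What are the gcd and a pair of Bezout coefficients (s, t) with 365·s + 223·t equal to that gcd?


Euclidean algorithm on (365, 223) — divide until remainder is 0:
  365 = 1 · 223 + 142
  223 = 1 · 142 + 81
  142 = 1 · 81 + 61
  81 = 1 · 61 + 20
  61 = 3 · 20 + 1
  20 = 20 · 1 + 0
gcd(365, 223) = 1.
Track Bezout coefficients alongside the remainders: start with r₀ = 365 = a·1 + b·0 (s = 1, t = 0) and r₁ = 223 = a·0 + b·1 (s = 0, t = 1); each new remainder r_{k+1} = r_{k-1} − q_k·r_k inherits s_{k+1} = s_{k-1} − q_k·s_k, t_{k+1} = t_{k-1} − q_k·t_k, so r_k = a·s_k + b·t_k at every step:
  q = 1: r = 142, s = 1 − 1·0 = 1, t = 0 − 1·1 = -1  (check: 365·1 + 223·(-1) = 142)
  q = 1: r = 81, s = 0 − 1·1 = -1, t = 1 − 1·(-1) = 2  (check: 365·(-1) + 223·2 = 81)
  q = 1: r = 61, s = 1 − 1·(-1) = 2, t = -1 − 1·2 = -3  (check: 365·2 + 223·(-3) = 61)
  q = 1: r = 20, s = -1 − 1·2 = -3, t = 2 − 1·(-3) = 5  (check: 365·(-3) + 223·5 = 20)
  q = 3: r = 1, s = 2 − 3·(-3) = 11, t = -3 − 3·5 = -18  (check: 365·11 + 223·(-18) = 1)
The row with r = 1 (the gcd) gives the Bezout coefficients s = 11, t = -18.
Result: 365 · (11) + 223 · (-18) = 1.

gcd(365, 223) = 1; s = 11, t = -18 (check: 365·11 + 223·(-18) = 1).


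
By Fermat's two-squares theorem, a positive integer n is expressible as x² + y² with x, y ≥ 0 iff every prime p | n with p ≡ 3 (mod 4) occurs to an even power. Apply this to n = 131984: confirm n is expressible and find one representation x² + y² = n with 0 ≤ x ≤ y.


Step 1: Factor n = 131984 = 2^4 · 73 · 113.
Step 2: Check the mod-4 condition on each prime factor: 2 = 2 (special); 73 ≡ 1 (mod 4), exponent 1; 113 ≡ 1 (mod 4), exponent 1.
All primes ≡ 3 (mod 4) appear to even exponent (or don't appear), so by the two-squares theorem n IS expressible as a sum of two squares.
Step 3: Build a representation. Group n = k² · m with k = 4 and m = 73 · 113 = 8249 (a product of primes ≡ 1 (mod 4)); a representation of m scales to one of n via (k·x)² + (k·y)² = k²(x² + y²). Each prime p ≡ 1 (mod 4) is itself a sum of two squares; find a² by testing p − a² for a perfect square:
  73: 73 − 1² = 72, 73 − 2² = 69, 73 − 3² = 64 = 8² ⇒ 73 = 3² + 8².
  113: 113 − 1² = 112, 113 − 2² = 109, 113 − 3² = 104, 113 − 4² = 97, 113 − 5² = 88, 113 − 6² = 77, 113 − 7² = 64 = 8² ⇒ 113 = 7² + 8².
  Combine using the Brahmagupta–Fibonacci identity (a² + b²)(c² + d²) = (ac − bd)² + (ad + bc)² = (ac + bd)² + (ad − bc)²:
  73 · 113 = 8249: from (3² + 8²)(7² + 8²), take (3·7 − 8·8, 3·8 + 8·7) = (21 − 64, 24 + 56) = (-43, 80); dropping signs (only squares matter) gives (43, 80); check 43² + 80² = 1849 + 6400 = 8249 ✓.
  Scale by k = 4: (4·43, 4·80) = (172, 320).
Step 4: Order so x ≤ y and verify: 172² + 320² = 29584 + 102400 = 131984 = n. ✓

n = 131984 = 172² + 320² (one valid representation with x ≤ y).


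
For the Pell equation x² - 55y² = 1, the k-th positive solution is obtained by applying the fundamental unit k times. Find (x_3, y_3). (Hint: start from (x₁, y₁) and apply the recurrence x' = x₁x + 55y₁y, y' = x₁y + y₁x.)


Step 1: Find the fundamental solution (x₁, y₁) of x² - 55y² = 1.
  Expand √55 as a continued fraction. a₀ = ⌊√55⌋ = 7; iterate m_{k+1} = d_k·a_k − m_k, d_{k+1} = (55 − m_{k+1}²)/d_k, a_{k+1} = ⌊(a₀ + m_{k+1})/d_{k+1}⌋ (starting m₀ = 0, d₀ = 1), with convergents p_k = a_k·p_{k-1} + p_{k-2}, q_k = a_k·q_{k-1} + q_{k-2} (p₋₁ = 1, q₋₁ = 0):
  k = 0: a₀ = 7; p₀/q₀ = 7/1; p₀² − 55·q₀² = 49 − 55 = -6.
  k = 1: m = 7, d = 6, a = ⌊(7 + 7)/6⌋ = 2; p/q = (2·7 + 1)/(2·1 + 0) = 15/2; p² − 55·q² = 225 − 220 = 5.
  k = 2: m = 5, d = 5, a = ⌊(7 + 5)/5⌋ = 2; p/q = (2·15 + 7)/(2·2 + 1) = 37/5; p² − 55·q² = 1369 − 1375 = -6.
  k = 3: m = 5, d = 6, a = ⌊(7 + 5)/6⌋ = 2; p/q = (2·37 + 15)/(2·5 + 2) = 89/12; p² − 55·q² = 7921 − 7920 = 1.
  The first convergent with p² − 55·q² = 1 gives the fundamental solution (x₁, y₁) = (89, 12).
Step 2: Apply the recurrence (x_{n+1}, y_{n+1}) = (x₁x_n + 55y₁y_n, x₁y_n + y₁x_n) repeatedly.
  From (x_1, y_1) = (89, 12): x_2 = 89·89 + 55·12·12 = 15841; y_2 = 89·12 + 12·89 = 2136.
  From (x_2, y_2) = (15841, 2136): x_3 = 89·15841 + 55·12·2136 = 2819609; y_3 = 89·2136 + 12·15841 = 380196.
Step 3: Verify x_3² - 55·y_3² = 7950194912881 - 7950194912880 = 1 (should be 1). ✓

(x_1, y_1) = (89, 12); (x_3, y_3) = (2819609, 380196).
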